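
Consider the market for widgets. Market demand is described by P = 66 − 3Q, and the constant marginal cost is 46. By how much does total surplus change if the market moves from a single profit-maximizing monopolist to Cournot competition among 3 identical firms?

Monopoly sets MR = MC: 66 − 6Q = 46 ⇒ Q = 10/3, P = 66 − 3·10/3 = 56.
CS = ½·(66 − 56)·10/3 = 50/3; PS = (56 − 46)·10/3 = 100/3; TS = 50.
In a 3-firm Cournot equilibrium, symmetry and the first-order condition give q = (66 − 46)/(12) = 5/3. So Q = 5 and P = 51.
CS = ½·(66 − 51)·5 = 37.5; PS = (51 − 46)·5 = 25; TS = 62.5.
Change in total surplus: 62.5 − 50 = 12.5.

Total surplus rises by 12.5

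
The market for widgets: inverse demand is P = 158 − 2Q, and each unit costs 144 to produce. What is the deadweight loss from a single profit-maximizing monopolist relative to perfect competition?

DWL = 12.25

Under competition P = MC = 144, so Q = (158 − 144)/2 = 7.
Monopoly sets MR = MC: 158 − 4Q = 144 ⇒ Q = 3.5, P = 158 − 2·3.5 = 151.
DWL is the triangle between Q = 3.5 and Q = 7: ½·(7 − 3.5)·(151 − 144) = 12.25.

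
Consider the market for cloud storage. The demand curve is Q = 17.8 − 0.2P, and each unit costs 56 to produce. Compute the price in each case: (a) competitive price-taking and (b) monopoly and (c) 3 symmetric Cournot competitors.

Competition: P = 56; Monopoly: P = 72.5; Cournot: P = 64.25

Inverting demand: P = 89 − 5Q.
Under competition P = MC = 56, so Q = (89 − 56)/5 = 6.6.
Monopoly sets MR = MC: 89 − 10Q = 56 ⇒ Q = 3.3, P = 89 − 5·3.3 = 72.5.
Cournot with 3 identical firms: the symmetric best-response condition is 89 − 20q = 56. Each firm produces q = 1.65, total output Q = 4.95, price P = 64.25.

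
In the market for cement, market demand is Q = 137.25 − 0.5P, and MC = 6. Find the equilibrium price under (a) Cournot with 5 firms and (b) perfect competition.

Cournot: P = 50.75; Competition: P = 6

Inverting demand: P = 274.5 − 2Q.
In a 5-firm Cournot equilibrium, symmetry and the first-order condition give q = (274.5 − 6)/(12) = 22.375. So Q = 111.875 and P = 50.75.
Under competition P = MC = 6, so Q = (274.5 − 6)/2 = 134.25.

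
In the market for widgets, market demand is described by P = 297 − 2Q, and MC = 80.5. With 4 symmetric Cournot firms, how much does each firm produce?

In a 4-firm Cournot equilibrium, symmetry and the first-order condition give q = (297 − 80.5)/(10) = 21.65. So Q = 86.6 and P = 123.8.

q_i = 21.65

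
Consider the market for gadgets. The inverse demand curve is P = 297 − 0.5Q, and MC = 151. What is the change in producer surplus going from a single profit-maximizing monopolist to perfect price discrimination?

Producer surplus rises by 10658

A monopolist chooses Q where MR = MC. MR = 297 − Q; setting this equal to 151 gives Q = 146 and P = 224.
PS = (224 − 151)·146 = 10658.
With perfect price discrimination, output is the efficient level Q = 292 (where demand meets MC), but every buyer pays their willingness to pay: CS = 0 and PS = total surplus.
PS = ½·(297 − 151)·292 = 21316.
Change in producer surplus: 21316 − 10658 = 10658.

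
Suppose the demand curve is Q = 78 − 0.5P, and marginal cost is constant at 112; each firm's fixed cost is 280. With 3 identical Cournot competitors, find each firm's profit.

Inverting demand: P = 156 − 2Q.
Cournot with 3 identical firms: the symmetric best-response condition is 156 − 8q = 112. Each firm produces q = 5.5, total output Q = 16.5, price P = 123.
Each firm's profit = (123 − 112)·5.5 − 280 = −219.5.

π_i = −219.5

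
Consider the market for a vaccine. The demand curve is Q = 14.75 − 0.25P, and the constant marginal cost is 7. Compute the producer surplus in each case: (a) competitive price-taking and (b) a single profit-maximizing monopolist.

Competition: PS = 0; Monopoly: PS = 169

Inverting demand: P = 59 − 4Q.
Under competition P = MC = 7, so Q = (59 − 7)/4 = 13.
PS = (7 − 7)·13 = 0.
A monopolist chooses Q where MR = MC. MR = 59 − 8Q; setting this equal to 7 gives Q = 6.5 and P = 33.
PS = (33 − 7)·6.5 = 169.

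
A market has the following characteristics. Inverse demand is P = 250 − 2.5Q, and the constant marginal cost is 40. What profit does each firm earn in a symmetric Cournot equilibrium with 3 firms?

π_i = 1102.5

In a 3-firm Cournot equilibrium, symmetry and the first-order condition give q = (250 − 40)/(10) = 21. So Q = 63 and P = 92.5.
Each firm's profit = (92.5 − 40)·21 = 1102.5.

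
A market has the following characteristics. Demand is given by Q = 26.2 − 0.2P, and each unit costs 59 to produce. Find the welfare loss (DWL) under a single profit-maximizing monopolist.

DWL = 129.6

Inverting demand: P = 131 − 5Q.
Competitive firms price at marginal cost: P = 59, giving Q = 14.4.
A monopolist chooses Q where MR = MC. MR = 131 − 10Q; setting this equal to 59 gives Q = 7.2 and P = 95.
DWL is the triangle between Q = 7.2 and Q = 14.4: ½·(14.4 − 7.2)·(95 − 59) = 129.6.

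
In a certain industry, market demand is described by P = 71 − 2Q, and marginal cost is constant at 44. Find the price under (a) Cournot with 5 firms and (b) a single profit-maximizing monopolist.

In a 5-firm Cournot equilibrium, symmetry and the first-order condition give q = (71 − 44)/(12) = 2.25. So Q = 11.25 and P = 48.5.
A monopolist chooses Q where MR = MC. MR = 71 − 4Q; setting this equal to 44 gives Q = 6.75 and P = 57.5.

Cournot: P = 48.5; Monopoly: P = 57.5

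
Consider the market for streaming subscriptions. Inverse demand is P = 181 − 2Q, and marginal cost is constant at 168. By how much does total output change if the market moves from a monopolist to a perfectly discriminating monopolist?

Total output rises by 3.25

The monopolist equates marginal revenue to marginal cost: 181 − 4Q = 168, so Q = 3.25. From demand, P = 174.5.
With perfect price discrimination, output is the efficient level Q = 6.5 (where demand meets MC), but every buyer pays their willingness to pay: CS = 0 and PS = total surplus.
Change in total output: 6.5 − 3.25 = 3.25.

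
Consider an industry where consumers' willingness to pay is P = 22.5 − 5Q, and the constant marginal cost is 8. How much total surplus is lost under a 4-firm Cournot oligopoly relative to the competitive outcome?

Competitive firms price at marginal cost: P = 8, giving Q = 2.9.
With 4 symmetric Cournot firms, each firm's FOC gives 22.5 − 25q = 8, so q = 0.58, Q = 4·0.58 = 2.32, and P = 10.9.
DWL is the triangle between Q = 2.32 and Q = 2.9: ½·(2.9 − 2.32)·(10.9 − 8) = 0.841.

DWL = 0.841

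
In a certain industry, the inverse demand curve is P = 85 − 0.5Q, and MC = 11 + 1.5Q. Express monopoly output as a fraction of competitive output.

Monopoly sets MR = MC: 85 − Q = 11 + 1.5Q ⇒ Q = 29.6, P = 85 − 0.5·29.6 = 70.2.
Competitive equilibrium sets price equal to marginal cost: 85 − 0.5Q = 11 + 1.5Q, so Q = 37 and P = 66.5.
Ratio Q_m/Q_c = 29.6/37 = 0.8.

Q_m/Q_c = 0.8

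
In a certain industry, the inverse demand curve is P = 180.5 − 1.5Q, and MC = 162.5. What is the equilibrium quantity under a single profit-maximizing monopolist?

Q = 6

Monopoly sets MR = MC: 180.5 − 3Q = 162.5 ⇒ Q = 6, P = 180.5 − 1.5·6 = 171.5.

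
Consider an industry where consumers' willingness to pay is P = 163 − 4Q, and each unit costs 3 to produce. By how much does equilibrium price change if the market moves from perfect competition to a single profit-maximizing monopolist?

Under competition P = MC = 3, so Q = (163 − 3)/4 = 40.
The monopolist equates marginal revenue to marginal cost: 163 − 8Q = 3, so Q = 20. From demand, P = 83.
Change in equilibrium price: 83 − 3 = 80.

Equilibrium price rises by 80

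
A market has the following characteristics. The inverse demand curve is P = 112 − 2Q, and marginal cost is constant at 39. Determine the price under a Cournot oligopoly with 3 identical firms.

P = 57.25

In a 3-firm Cournot equilibrium, symmetry and the first-order condition give q = (112 − 39)/(8) = 9.125. So Q = 27.375 and P = 57.25.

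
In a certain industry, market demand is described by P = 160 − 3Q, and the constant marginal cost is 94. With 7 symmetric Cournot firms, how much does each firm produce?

With 7 symmetric Cournot firms, each firm's FOC gives 160 − 24q = 94, so q = 2.75, Q = 7·2.75 = 19.25, and P = 102.25.

q_i = 2.75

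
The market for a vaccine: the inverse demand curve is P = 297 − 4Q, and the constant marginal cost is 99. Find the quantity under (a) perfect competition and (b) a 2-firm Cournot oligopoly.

Under competition P = MC = 99, so Q = (297 − 99)/4 = 49.5.
In a 2-firm Cournot equilibrium, symmetry and the first-order condition give q = (297 − 99)/(12) = 16.5. So Q = 33 and P = 165.

Competition: Q = 49.5; Cournot: Q = 33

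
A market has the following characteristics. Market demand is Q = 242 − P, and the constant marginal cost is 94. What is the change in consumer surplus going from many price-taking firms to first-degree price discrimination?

CS falls by 10952

Inverting demand: P = 242 − Q.
Perfect competition: P = MC = 94, so 242 − Q = 94 and Q = 148.
CS = ½·(242 − 94)·148 = 10952.
Under first-degree price discrimination the firm charges each unit its demand price and produces up to where P = MC, i.e. Q = 148. Consumer surplus is zero; producer surplus equals total surplus.
CS = 0.
Change in consumer surplus: 0 − 10952 = −10952.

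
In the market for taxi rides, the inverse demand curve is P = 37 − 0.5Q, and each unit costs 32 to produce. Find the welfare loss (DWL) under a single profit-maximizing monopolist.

DWL = 6.25

Perfect competition: P = MC = 32, so 37 − 0.5Q = 32 and Q = 10.
A monopolist chooses Q where MR = MC. MR = 37 − Q; setting this equal to 32 gives Q = 5 and P = 34.5.
DWL is the triangle between Q = 5 and Q = 10: ½·(10 − 5)·(34.5 − 32) = 6.25.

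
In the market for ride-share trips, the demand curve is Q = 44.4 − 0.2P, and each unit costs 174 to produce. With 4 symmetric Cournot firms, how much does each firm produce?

q_i = 1.92

Inverting demand: P = 222 − 5Q.
With 4 symmetric Cournot firms, each firm's FOC gives 222 − 25q = 174, so q = 1.92, Q = 4·1.92 = 7.68, and P = 183.6.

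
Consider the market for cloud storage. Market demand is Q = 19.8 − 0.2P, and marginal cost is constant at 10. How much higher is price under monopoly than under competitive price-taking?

Inverting demand: P = 99 − 5Q.
Competitive firms price at marginal cost: P = 10, giving Q = 17.8.
The monopolist equates marginal revenue to marginal cost: 99 − 10Q = 10, so Q = 8.9. From demand, P = 54.5.
Change in price: 54.5 − 10 = 44.5.

Price rises by 44.5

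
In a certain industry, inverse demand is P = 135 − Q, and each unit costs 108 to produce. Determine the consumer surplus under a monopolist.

Monopoly sets MR = MC: 135 − 2Q = 108 ⇒ Q = 13.5, P = 135 − 13.5 = 121.5.
CS = ½·(135 − 121.5)·13.5 = 91.125.

CS = 91.125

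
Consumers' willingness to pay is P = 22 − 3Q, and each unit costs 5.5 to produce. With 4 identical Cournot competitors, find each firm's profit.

π_i = 3.63

In a 4-firm Cournot equilibrium, symmetry and the first-order condition give q = (22 − 5.5)/(15) = 1.1. So Q = 4.4 and P = 8.8.
Each firm's profit = (8.8 − 5.5)·1.1 = 3.63.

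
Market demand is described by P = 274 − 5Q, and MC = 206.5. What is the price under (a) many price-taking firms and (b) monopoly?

Competitive firms price at marginal cost: P = 206.5, giving Q = 13.5.
Monopoly sets MR = MC: 274 − 10Q = 206.5 ⇒ Q = 6.75, P = 274 − 5·6.75 = 240.25.

Competition: P = 206.5; Monopoly: P = 240.25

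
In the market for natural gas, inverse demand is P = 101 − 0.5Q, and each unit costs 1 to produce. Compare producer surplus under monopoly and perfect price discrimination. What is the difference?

Producer surplus rises by 5000

The monopolist equates marginal revenue to marginal cost: 101 − Q = 1, so Q = 100. From demand, P = 51.
PS = (51 − 1)·100 = 5000.
With perfect price discrimination, output is the efficient level Q = 200 (where demand meets MC), but every buyer pays their willingness to pay: CS = 0 and PS = total surplus.
PS = ½·(101 − 1)·200 = 10000.
Change in producer surplus: 10000 − 5000 = 5000.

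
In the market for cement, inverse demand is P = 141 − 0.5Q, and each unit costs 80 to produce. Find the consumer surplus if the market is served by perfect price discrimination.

CS = 0

With perfect price discrimination, output is the efficient level Q = 122 (where demand meets MC), but every buyer pays their willingness to pay: CS = 0 and PS = total surplus.
CS = 0.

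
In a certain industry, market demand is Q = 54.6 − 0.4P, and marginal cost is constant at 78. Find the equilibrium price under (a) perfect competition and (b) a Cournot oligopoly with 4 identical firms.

Competition: P = 78; Cournot: P = 89.7

Inverting demand: P = 136.5 − 2.5Q.
Competitive firms price at marginal cost: P = 78, giving Q = 23.4.
With 4 symmetric Cournot firms, each firm's FOC gives 136.5 − 12.5q = 78, so q = 4.68, Q = 4·4.68 = 18.72, and P = 89.7.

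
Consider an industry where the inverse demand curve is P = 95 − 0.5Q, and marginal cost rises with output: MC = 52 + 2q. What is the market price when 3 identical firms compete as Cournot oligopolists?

In a 3-firm Cournot equilibrium, symmetry and the first-order condition give q = (95 − 52)/(4) = 10.75. So Q = 32.25 and P = 78.875.

P = 78.875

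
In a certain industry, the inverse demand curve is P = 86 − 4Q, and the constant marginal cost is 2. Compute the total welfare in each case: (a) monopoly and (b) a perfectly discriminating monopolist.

The monopolist equates marginal revenue to marginal cost: 86 − 8Q = 2, so Q = 10.5. From demand, P = 44.
CS = ½·(86 − 44)·10.5 = 220.5; PS = (44 − 2)·10.5 = 441; TS = 661.5.
A perfectly discriminating monopolist sells every unit with P(Q) ≥ MC(Q), so output equals the competitive quantity Q = 21. Each buyer pays their reservation price, so CS = 0 and the firm captures all surplus.
TS = 882 (equal to competitive TS).

Monopoly: TS = 661.5; Perfect PD: TS = 882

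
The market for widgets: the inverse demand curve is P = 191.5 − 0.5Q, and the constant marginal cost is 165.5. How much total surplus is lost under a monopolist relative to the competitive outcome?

Under competition P = MC = 165.5, so Q = (191.5 − 165.5)/0.5 = 52.
A monopolist chooses Q where MR = MC. MR = 191.5 − Q; setting this equal to 165.5 gives Q = 26 and P = 178.5.
DWL is the triangle between Q = 26 and Q = 52: ½·(52 − 26)·(178.5 − 165.5) = 169.

DWL = 169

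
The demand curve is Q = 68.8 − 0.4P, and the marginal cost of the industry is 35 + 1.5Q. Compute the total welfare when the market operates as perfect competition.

Inverting demand: P = 172 − 2.5Q.
Under competition P = MC: 172 − 2.5Q = 35 + 1.5Q ⇒ Q = 34.25, P = 86.375.
CS = ½·(172 − 86.375)·34.25 = 93845/64; PS = (86.375·34.25 − 35·34.25 − ½·1.5·34.25²) = 56307/64; TS = 2346.125.

TS = 2346.125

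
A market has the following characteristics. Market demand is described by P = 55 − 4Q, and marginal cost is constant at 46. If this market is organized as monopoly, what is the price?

P = 50.5

A monopolist chooses Q where MR = MC. MR = 55 − 8Q; setting this equal to 46 gives Q = 1.125 and P = 50.5.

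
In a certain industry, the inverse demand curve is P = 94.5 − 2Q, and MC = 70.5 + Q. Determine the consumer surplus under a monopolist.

Monopoly sets MR = MC: 94.5 − 4Q = 70.5 + Q ⇒ Q = 4.8, P = 94.5 − 2·4.8 = 84.9.
CS = ½·(94.5 − 84.9)·4.8 = 23.04.

CS = 23.04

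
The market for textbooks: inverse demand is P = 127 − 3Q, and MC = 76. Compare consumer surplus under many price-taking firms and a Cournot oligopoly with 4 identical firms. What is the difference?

Under competition P = MC = 76, so Q = (127 − 76)/3 = 17.
CS = ½·(127 − 76)·17 = 433.5.
Cournot with 4 identical firms: the symmetric best-response condition is 127 − 15q = 76. Each firm produces q = 3.4, total output Q = 13.6, price P = 86.2.
CS = ½·(127 − 86.2)·13.6 = 277.44.
Change in consumer surplus: 277.44 − 433.5 = −156.06.

Consumer surplus falls by 156.06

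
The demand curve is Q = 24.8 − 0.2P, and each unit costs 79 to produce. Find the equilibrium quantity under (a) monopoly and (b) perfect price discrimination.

Inverting demand: P = 124 − 5Q.
The monopolist equates marginal revenue to marginal cost: 124 − 10Q = 79, so Q = 4.5. From demand, P = 101.5.
A perfectly discriminating monopolist sells every unit with P(Q) ≥ MC(Q), so output equals the competitive quantity Q = 9. Each buyer pays their reservation price, so CS = 0 and the firm captures all surplus.

Monopoly: Q = 4.5; Perfect PD: Q = 9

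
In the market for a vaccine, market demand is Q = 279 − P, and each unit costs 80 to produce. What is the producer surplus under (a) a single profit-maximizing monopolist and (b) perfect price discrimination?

Inverting demand: P = 279 − Q.
The monopolist equates marginal revenue to marginal cost: 279 − 2Q = 80, so Q = 99.5. From demand, P = 179.5.
PS = (179.5 − 80)·99.5 = 9900.25.
With perfect price discrimination, output is the efficient level Q = 199 (where demand meets MC), but every buyer pays their willingness to pay: CS = 0 and PS = total surplus.
PS = ½·(279 − 80)·199 = 19800.5.

Monopoly: PS = 9900.25; Perfect PD: PS = 19800.5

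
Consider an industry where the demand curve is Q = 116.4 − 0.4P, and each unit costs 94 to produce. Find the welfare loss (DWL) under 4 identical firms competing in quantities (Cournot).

DWL = 310.472

Inverting demand: P = 291 − 2.5Q.
Competitive firms price at marginal cost: P = 94, giving Q = 78.8.
With 4 symmetric Cournot firms, each firm's FOC gives 291 − 12.5q = 94, so q = 15.76, Q = 4·15.76 = 63.04, and P = 133.4.
DWL is the triangle between Q = 63.04 and Q = 78.8: ½·(78.8 − 63.04)·(133.4 − 94) = 310.472.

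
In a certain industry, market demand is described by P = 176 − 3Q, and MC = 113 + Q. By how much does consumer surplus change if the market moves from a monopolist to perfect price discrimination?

Monopoly sets MR = MC: 176 − 6Q = 113 + Q ⇒ Q = 9, P = 176 − 3·9 = 149.
CS = ½·(176 − 149)·9 = 121.5.
Under first-degree price discrimination the firm charges each unit its demand price and produces up to where P = MC, i.e. Q = 15.75. Consumer surplus is zero; producer surplus equals total surplus.
CS = 0.
Change in consumer surplus: 0 − 121.5 = −121.5.

CS falls by 121.5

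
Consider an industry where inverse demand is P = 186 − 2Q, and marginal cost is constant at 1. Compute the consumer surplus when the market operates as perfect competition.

CS = 8556.25

Under competition P = MC = 1, so Q = (186 − 1)/2 = 92.5.
CS = ½·(186 − 1)·92.5 = 8556.25.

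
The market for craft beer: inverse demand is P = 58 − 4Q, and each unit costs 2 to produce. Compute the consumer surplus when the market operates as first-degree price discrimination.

With perfect price discrimination, output is the efficient level Q = 14 (where demand meets MC), but every buyer pays their willingness to pay: CS = 0 and PS = total surplus.
CS = 0.

CS = 0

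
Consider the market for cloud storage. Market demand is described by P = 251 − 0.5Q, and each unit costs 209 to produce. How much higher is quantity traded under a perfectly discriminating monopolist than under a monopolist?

Quantity traded rises by 42

The monopolist equates marginal revenue to marginal cost: 251 − Q = 209, so Q = 42. From demand, P = 230.
Under first-degree price discrimination the firm charges each unit its demand price and produces up to where P = MC, i.e. Q = 84. Consumer surplus is zero; producer surplus equals total surplus.
Change in quantity traded: 84 − 42 = 42.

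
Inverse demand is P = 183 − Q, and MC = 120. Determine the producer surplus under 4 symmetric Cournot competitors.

PS = 635.04

With 4 symmetric Cournot firms, each firm's FOC gives 183 − 5q = 120, so q = 12.6, Q = 4·12.6 = 50.4, and P = 132.6.
PS = (132.6 − 120)·50.4 = 635.04.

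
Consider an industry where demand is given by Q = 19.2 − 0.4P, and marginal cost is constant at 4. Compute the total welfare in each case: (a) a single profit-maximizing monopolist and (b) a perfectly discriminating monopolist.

Monopoly: TS = 290.4; Perfect PD: TS = 387.2

Inverting demand: P = 48 − 2.5Q.
A monopolist chooses Q where MR = MC. MR = 48 − 5Q; setting this equal to 4 gives Q = 8.8 and P = 26.
CS = ½·(48 − 26)·8.8 = 96.8; PS = (26 − 4)·8.8 = 193.6; TS = 290.4.
With perfect price discrimination, output is the efficient level Q = 17.6 (where demand meets MC), but every buyer pays their willingness to pay: CS = 0 and PS = total surplus.
TS = 387.2 (equal to competitive TS).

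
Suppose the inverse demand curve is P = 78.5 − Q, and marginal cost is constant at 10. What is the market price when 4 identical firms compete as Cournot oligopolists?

In a 4-firm Cournot equilibrium, symmetry and the first-order condition give q = (78.5 − 10)/(5) = 13.7. So Q = 54.8 and P = 23.7.

P = 23.7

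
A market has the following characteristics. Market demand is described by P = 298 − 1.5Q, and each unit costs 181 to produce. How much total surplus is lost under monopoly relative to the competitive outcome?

DWL = 1140.75

Under competition P = MC = 181, so Q = (298 − 181)/1.5 = 78.
A monopolist chooses Q where MR = MC. MR = 298 − 3Q; setting this equal to 181 gives Q = 39 and P = 239.5.
DWL is the triangle between Q = 39 and Q = 78: ½·(78 − 39)·(239.5 − 181) = 1140.75.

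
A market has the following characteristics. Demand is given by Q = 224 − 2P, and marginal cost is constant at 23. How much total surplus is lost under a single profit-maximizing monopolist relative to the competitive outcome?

DWL = 1980.25

Inverting demand: P = 112 − 0.5Q.
Perfect competition: P = MC = 23, so 112 − 0.5Q = 23 and Q = 178.
Monopoly sets MR = MC: 112 − Q = 23 ⇒ Q = 89, P = 112 − 0.5·89 = 67.5.
DWL is the triangle between Q = 89 and Q = 178: ½·(178 − 89)·(67.5 − 23) = 1980.25.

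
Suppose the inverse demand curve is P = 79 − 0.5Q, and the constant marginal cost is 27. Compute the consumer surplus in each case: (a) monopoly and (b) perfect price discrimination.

Monopoly sets MR = MC: 79 − Q = 27 ⇒ Q = 52, P = 79 − 0.5·52 = 53.
CS = ½·(79 − 53)·52 = 676.
Under first-degree price discrimination the firm charges each unit its demand price and produces up to where P = MC, i.e. Q = 104. Consumer surplus is zero; producer surplus equals total surplus.
CS = 0.

Monopoly: CS = 676; Perfect PD: CS = 0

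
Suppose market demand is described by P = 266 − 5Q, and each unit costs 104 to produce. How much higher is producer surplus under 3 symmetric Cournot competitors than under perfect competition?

Competitive firms price at marginal cost: P = 104, giving Q = 32.4.
PS = (104 − 104)·32.4 = 0.
Cournot with 3 identical firms: the symmetric best-response condition is 266 − 20q = 104. Each firm produces q = 8.1, total output Q = 24.3, price P = 144.5.
PS = (144.5 − 104)·24.3 = 984.15.
Change in producer surplus: 984.15 − 0 = 984.15.

PS rises by 984.15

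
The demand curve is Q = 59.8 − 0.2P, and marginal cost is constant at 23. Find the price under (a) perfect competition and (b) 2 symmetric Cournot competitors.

Inverting demand: P = 299 − 5Q.
Perfect competition: P = MC = 23, so 299 − 5Q = 23 and Q = 55.2.
Cournot with 2 identical firms: the symmetric best-response condition is 299 − 15q = 23. Each firm produces q = 18.4, total output Q = 36.8, price P = 115.

Competition: P = 23; Cournot: P = 115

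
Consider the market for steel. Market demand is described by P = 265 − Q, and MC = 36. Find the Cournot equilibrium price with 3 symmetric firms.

P = 93.25

Cournot with 3 identical firms: the symmetric best-response condition is 265 − 4q = 36. Each firm produces q = 57.25, total output Q = 171.75, price P = 93.25.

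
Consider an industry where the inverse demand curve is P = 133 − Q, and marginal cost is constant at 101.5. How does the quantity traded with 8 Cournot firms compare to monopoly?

With 8 symmetric Cournot firms, each firm's FOC gives 133 − 9q = 101.5, so q = 3.5, Q = 8·3.5 = 28, and P = 105.
Monopoly sets MR = MC: 133 − 2Q = 101.5 ⇒ Q = 15.75, P = 133 − 15.75 = 117.25.

Cournot: Q = 28; Monopoly: Q = 15.75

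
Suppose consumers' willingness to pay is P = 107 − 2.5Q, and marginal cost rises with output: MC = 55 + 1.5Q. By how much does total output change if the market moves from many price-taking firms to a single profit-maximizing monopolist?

Total output falls by 5

Under competition P = MC: 107 − 2.5Q = 55 + 1.5Q ⇒ Q = 13, P = 74.5.
Monopoly sets MR = MC: 107 − 5Q = 55 + 1.5Q ⇒ Q = 8, P = 107 − 2.5·8 = 87.
Change in total output: 8 − 13 = −5.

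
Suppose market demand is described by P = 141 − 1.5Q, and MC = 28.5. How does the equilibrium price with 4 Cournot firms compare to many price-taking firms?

In a 4-firm Cournot equilibrium, symmetry and the first-order condition give q = (141 − 28.5)/(7.5) = 15. So Q = 60 and P = 51.
Perfect competition: P = MC = 28.5, so 141 − 1.5Q = 28.5 and Q = 75.

Cournot: P = 51; Competition: P = 28.5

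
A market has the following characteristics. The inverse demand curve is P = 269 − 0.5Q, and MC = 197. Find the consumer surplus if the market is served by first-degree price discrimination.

CS = 0

Under first-degree price discrimination the firm charges each unit its demand price and produces up to where P = MC, i.e. Q = 144. Consumer surplus is zero; producer surplus equals total surplus.
CS = 0.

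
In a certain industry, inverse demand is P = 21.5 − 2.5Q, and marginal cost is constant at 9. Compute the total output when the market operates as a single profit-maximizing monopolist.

Q = 2.5

Monopoly sets MR = MC: 21.5 − 5Q = 9 ⇒ Q = 2.5, P = 21.5 − 2.5·2.5 = 15.25.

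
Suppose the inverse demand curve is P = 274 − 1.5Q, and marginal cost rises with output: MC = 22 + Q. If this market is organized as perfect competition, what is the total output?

Q = 100.8

Under competition P = MC: 274 − 1.5Q = 22 + Q ⇒ Q = 100.8, P = 122.8.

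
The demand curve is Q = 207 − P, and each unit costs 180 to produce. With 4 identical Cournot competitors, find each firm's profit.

Inverting demand: P = 207 − Q.
Cournot with 4 identical firms: the symmetric best-response condition is 207 − 5q = 180. Each firm produces q = 5.4, total output Q = 21.6, price P = 185.4.
Each firm's profit = (185.4 − 180)·5.4 = 29.16.

π_i = 29.16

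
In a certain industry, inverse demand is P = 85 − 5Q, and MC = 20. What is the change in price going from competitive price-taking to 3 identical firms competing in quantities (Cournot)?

P rises by 16.25

Competitive firms price at marginal cost: P = 20, giving Q = 13.
In a 3-firm Cournot equilibrium, symmetry and the first-order condition give q = (85 − 20)/(20) = 3.25. So Q = 9.75 and P = 36.25.
Change in price: 36.25 − 20 = 16.25.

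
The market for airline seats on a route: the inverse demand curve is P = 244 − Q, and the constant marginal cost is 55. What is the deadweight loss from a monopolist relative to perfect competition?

DWL = 4465.125

Perfect competition: P = MC = 55, so 244 − Q = 55 and Q = 189.
The monopolist equates marginal revenue to marginal cost: 244 − 2Q = 55, so Q = 94.5. From demand, P = 149.5.
DWL is the triangle between Q = 94.5 and Q = 189: ½·(189 − 94.5)·(149.5 − 55) = 4465.125.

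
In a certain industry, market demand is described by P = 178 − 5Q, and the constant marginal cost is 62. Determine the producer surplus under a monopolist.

PS = 672.8

A monopolist chooses Q where MR = MC. MR = 178 − 10Q; setting this equal to 62 gives Q = 11.6 and P = 120.
PS = (120 − 62)·11.6 = 672.8.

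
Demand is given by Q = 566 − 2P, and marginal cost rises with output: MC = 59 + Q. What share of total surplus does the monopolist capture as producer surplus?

Inverting demand: P = 283 − 0.5Q.
A monopolist chooses Q where MR = MC. MR = 283 − Q; setting this equal to 59 + Q gives Q = 112 and P = 227.
CS = ½·(283 − 227)·112 = 3136.
PS = P·Q − VC(Q) = 227·112 − (59·112 + ½·1·112²) = 12544.
Share captured = PS/TS = 12544/15680 = 0.8.

PS/TS = 0.8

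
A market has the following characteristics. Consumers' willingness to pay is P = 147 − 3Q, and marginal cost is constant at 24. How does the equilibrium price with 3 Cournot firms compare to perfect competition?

With 3 symmetric Cournot firms, each firm's FOC gives 147 − 12q = 24, so q = 10.25, Q = 3·10.25 = 30.75, and P = 54.75.
Under competition P = MC = 24, so Q = (147 − 24)/3 = 41.

Cournot: P = 54.75; Competition: P = 24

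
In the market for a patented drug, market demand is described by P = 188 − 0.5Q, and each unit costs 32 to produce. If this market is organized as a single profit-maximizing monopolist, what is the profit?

Profit = 12168

A monopolist chooses Q where MR = MC. MR = 188 − Q; setting this equal to 32 gives Q = 156 and P = 110.
Profit = (110 − 32)·156 = 12168.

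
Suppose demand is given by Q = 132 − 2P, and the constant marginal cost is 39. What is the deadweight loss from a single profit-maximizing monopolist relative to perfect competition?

Inverting demand: P = 66 − 0.5Q.
Perfect competition: P = MC = 39, so 66 − 0.5Q = 39 and Q = 54.
Monopoly sets MR = MC: 66 − Q = 39 ⇒ Q = 27, P = 66 − 0.5·27 = 52.5.
DWL is the triangle between Q = 27 and Q = 54: ½·(54 − 27)·(52.5 − 39) = 182.25.

DWL = 182.25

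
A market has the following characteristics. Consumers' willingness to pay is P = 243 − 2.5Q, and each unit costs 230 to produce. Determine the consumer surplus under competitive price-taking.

CS = 33.8

Perfect competition: P = MC = 230, so 243 − 2.5Q = 230 and Q = 5.2.
CS = ½·(243 − 230)·5.2 = 33.8.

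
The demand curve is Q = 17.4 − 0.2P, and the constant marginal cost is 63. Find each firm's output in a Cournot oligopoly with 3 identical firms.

q_i = 1.2

Inverting demand: P = 87 − 5Q.
In a 3-firm Cournot equilibrium, symmetry and the first-order condition give q = (87 − 63)/(20) = 1.2. So Q = 3.6 and P = 69.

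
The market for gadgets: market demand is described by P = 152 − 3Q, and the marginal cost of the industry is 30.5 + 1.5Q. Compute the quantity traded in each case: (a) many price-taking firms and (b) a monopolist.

Competitive equilibrium sets price equal to marginal cost: 152 − 3Q = 30.5 + 1.5Q, so Q = 27 and P = 71.
The monopolist equates marginal revenue to marginal cost: 152 − 6Q = 30.5 + 1.5Q, so Q = 16.2. From demand, P = 103.4.

Competition: Q = 27; Monopoly: Q = 16.2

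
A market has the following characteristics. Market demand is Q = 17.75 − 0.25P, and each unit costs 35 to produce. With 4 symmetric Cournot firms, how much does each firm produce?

Inverting demand: P = 71 − 4Q.
With 4 symmetric Cournot firms, each firm's FOC gives 71 − 20q = 35, so q = 1.8, Q = 4·1.8 = 7.2, and P = 42.2.

q_i = 1.8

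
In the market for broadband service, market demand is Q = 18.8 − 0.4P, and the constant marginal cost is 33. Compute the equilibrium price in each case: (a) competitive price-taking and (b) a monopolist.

Inverting demand: P = 47 − 2.5Q.
Competitive firms price at marginal cost: P = 33, giving Q = 5.6.
The monopolist equates marginal revenue to marginal cost: 47 − 5Q = 33, so Q = 2.8. From demand, P = 40.

Competition: P = 33; Monopoly: P = 40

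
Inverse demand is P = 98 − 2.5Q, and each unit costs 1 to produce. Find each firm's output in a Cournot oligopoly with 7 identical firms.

Cournot with 7 identical firms: the symmetric best-response condition is 98 − 20q = 1. Each firm produces q = 4.85, total output Q = 33.95, price P = 13.125.

q_i = 4.85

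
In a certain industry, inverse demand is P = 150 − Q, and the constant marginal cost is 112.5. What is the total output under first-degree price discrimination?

With perfect price discrimination, output is the efficient level Q = 37.5 (where demand meets MC), but every buyer pays their willingness to pay: CS = 0 and PS = total surplus.

Q = 37.5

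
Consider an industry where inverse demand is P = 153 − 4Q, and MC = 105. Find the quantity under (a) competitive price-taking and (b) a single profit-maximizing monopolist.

Competition: Q = 12; Monopoly: Q = 6

Perfect competition: P = MC = 105, so 153 − 4Q = 105 and Q = 12.
A monopolist chooses Q where MR = MC. MR = 153 − 8Q; setting this equal to 105 gives Q = 6 and P = 129.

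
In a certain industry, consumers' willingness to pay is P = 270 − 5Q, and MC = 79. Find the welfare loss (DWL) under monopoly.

Competitive firms price at marginal cost: P = 79, giving Q = 38.2.
A monopolist chooses Q where MR = MC. MR = 270 − 10Q; setting this equal to 79 gives Q = 19.1 and P = 174.5.
DWL is the triangle between Q = 19.1 and Q = 38.2: ½·(38.2 − 19.1)·(174.5 − 79) = 912.025.

DWL = 912.025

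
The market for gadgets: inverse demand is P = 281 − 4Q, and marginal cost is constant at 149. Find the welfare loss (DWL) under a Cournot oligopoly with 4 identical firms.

DWL = 87.12

Under competition P = MC = 149, so Q = (281 − 149)/4 = 33.
In a 4-firm Cournot equilibrium, symmetry and the first-order condition give q = (281 − 149)/(20) = 6.6. So Q = 26.4 and P = 175.4.
DWL is the triangle between Q = 26.4 and Q = 33: ½·(33 − 26.4)·(175.4 − 149) = 87.12.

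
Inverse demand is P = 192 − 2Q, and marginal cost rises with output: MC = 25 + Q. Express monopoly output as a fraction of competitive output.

Q_m/Q_c = 0.6

Monopoly sets MR = MC: 192 − 4Q = 25 + Q ⇒ Q = 33.4, P = 192 − 2·33.4 = 125.2.
Competitive equilibrium sets price equal to marginal cost: 192 − 2Q = 25 + Q, so Q = 167/3 and P = 242/3.
Ratio Q_m/Q_c = 33.4/(167/3) = 0.6.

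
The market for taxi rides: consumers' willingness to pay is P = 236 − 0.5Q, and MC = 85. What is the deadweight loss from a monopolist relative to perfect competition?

Perfect competition: P = MC = 85, so 236 − 0.5Q = 85 and Q = 302.
The monopolist equates marginal revenue to marginal cost: 236 − Q = 85, so Q = 151. From demand, P = 160.5.
DWL is the triangle between Q = 151 and Q = 302: ½·(302 − 151)·(160.5 − 85) = 5700.25.

DWL = 5700.25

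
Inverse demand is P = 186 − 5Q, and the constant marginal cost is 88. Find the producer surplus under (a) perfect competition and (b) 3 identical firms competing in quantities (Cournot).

Competition: PS = 0; Cournot: PS = 360.15

Under competition P = MC = 88, so Q = (186 − 88)/5 = 19.6.
PS = (88 − 88)·19.6 = 0.
Cournot with 3 identical firms: the symmetric best-response condition is 186 − 20q = 88. Each firm produces q = 4.9, total output Q = 14.7, price P = 112.5.
PS = (112.5 − 88)·14.7 = 360.15.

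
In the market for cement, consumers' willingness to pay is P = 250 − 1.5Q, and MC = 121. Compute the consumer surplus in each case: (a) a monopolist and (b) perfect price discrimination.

Monopoly: CS = 1386.75; Perfect PD: CS = 0

The monopolist equates marginal revenue to marginal cost: 250 − 3Q = 121, so Q = 43. From demand, P = 185.5.
CS = ½·(250 − 185.5)·43 = 1386.75.
Under first-degree price discrimination the firm charges each unit its demand price and produces up to where P = MC, i.e. Q = 86. Consumer surplus is zero; producer surplus equals total surplus.
CS = 0.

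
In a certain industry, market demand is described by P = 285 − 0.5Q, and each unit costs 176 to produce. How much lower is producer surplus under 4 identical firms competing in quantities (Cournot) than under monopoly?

PS falls by 2138.58

The monopolist equates marginal revenue to marginal cost: 285 − Q = 176, so Q = 109. From demand, P = 230.5.
PS = (230.5 − 176)·109 = 5940.5.
With 4 symmetric Cournot firms, each firm's FOC gives 285 − 2.5q = 176, so q = 43.6, Q = 4·43.6 = 174.4, and P = 197.8.
PS = (197.8 − 176)·174.4 = 3801.92.
Change in producer surplus: 3801.92 − 5940.5 = −2138.58.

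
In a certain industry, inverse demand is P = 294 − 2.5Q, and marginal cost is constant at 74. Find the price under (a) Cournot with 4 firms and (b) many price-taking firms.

In a 4-firm Cournot equilibrium, symmetry and the first-order condition give q = (294 − 74)/(12.5) = 17.6. So Q = 70.4 and P = 118.
Perfect competition: P = MC = 74, so 294 − 2.5Q = 74 and Q = 88.

Cournot: P = 118; Competition: P = 74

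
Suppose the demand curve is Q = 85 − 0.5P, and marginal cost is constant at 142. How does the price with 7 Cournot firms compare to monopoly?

Inverting demand: P = 170 − 2Q.
With 7 symmetric Cournot firms, each firm's FOC gives 170 − 16q = 142, so q = 1.75, Q = 7·1.75 = 12.25, and P = 145.5.
The monopolist equates marginal revenue to marginal cost: 170 − 4Q = 142, so Q = 7. From demand, P = 156.

Cournot: P = 145.5; Monopoly: P = 156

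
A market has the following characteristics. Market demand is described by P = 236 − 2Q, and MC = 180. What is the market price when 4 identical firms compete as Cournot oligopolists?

P = 191.2

Cournot with 4 identical firms: the symmetric best-response condition is 236 − 10q = 180. Each firm produces q = 5.6, total output Q = 22.4, price P = 191.2.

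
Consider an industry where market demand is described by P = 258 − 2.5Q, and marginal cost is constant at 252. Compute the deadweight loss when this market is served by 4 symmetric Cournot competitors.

DWL = 0.288

Competitive firms price at marginal cost: P = 252, giving Q = 2.4.
Cournot with 4 identical firms: the symmetric best-response condition is 258 − 12.5q = 252. Each firm produces q = 0.48, total output Q = 1.92, price P = 253.2.
DWL is the triangle between Q = 1.92 and Q = 2.4: ½·(2.4 − 1.92)·(253.2 − 252) = 0.288.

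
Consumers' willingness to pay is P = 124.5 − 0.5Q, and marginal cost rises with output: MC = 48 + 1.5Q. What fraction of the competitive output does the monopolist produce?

Monopoly sets MR = MC: 124.5 − Q = 48 + 1.5Q ⇒ Q = 30.6, P = 124.5 − 0.5·30.6 = 109.2.
Under competition P = MC: 124.5 − 0.5Q = 48 + 1.5Q ⇒ Q = 38.25, P = 105.375.
Ratio Q_m/Q_c = 30.6/38.25 = 0.8.

Q_m/Q_c = 0.8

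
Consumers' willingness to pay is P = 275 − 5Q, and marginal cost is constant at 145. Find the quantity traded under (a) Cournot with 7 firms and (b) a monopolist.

Cournot with 7 identical firms: the symmetric best-response condition is 275 − 40q = 145. Each firm produces q = 3.25, total output Q = 22.75, price P = 161.25.
Monopoly sets MR = MC: 275 − 10Q = 145 ⇒ Q = 13, P = 275 − 5·13 = 210.

Cournot: Q = 22.75; Monopoly: Q = 13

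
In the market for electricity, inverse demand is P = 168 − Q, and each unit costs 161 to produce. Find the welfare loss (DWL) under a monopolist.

DWL = 6.125

Perfect competition: P = MC = 161, so 168 − Q = 161 and Q = 7.
The monopolist equates marginal revenue to marginal cost: 168 − 2Q = 161, so Q = 3.5. From demand, P = 164.5.
DWL is the triangle between Q = 3.5 and Q = 7: ½·(7 − 3.5)·(164.5 − 161) = 6.125.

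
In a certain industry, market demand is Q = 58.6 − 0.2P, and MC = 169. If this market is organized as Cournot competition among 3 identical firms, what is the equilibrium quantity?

Inverting demand: P = 293 − 5Q.
In a 3-firm Cournot equilibrium, symmetry and the first-order condition give q = (293 − 169)/(20) = 6.2. So Q = 18.6 and P = 200.

Q = 18.6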